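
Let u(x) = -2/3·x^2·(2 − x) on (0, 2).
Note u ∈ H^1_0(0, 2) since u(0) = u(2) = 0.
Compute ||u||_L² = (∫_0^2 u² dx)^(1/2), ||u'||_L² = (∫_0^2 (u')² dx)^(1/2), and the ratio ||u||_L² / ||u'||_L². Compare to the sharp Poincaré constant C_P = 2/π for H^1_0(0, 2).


||u||_L² / ||u'||_L² = sqrt(14)/7 < C_P = 2/π.

u(x) = -2/3·x^2·(2 − x), so u'(x) = 2*x*(3*x - 4)/3.
u(x) = -2/3·x^2·(2 − x) vanishes at x = 0 and x = 2, so u ∈ H^1_0(0, 2). Differentiate via the product rule and integrate the resulting polynomials term by term.
  ∫_0^2 u² dx = ∫_0^2 (4*x^6/9 - 16*x^5/9 + 16*x^4/9) dx. Term by term:
    ∫_0^2 4*x^6/9 dx = 512/63;  ∫_0^2 -16*x^5/9 dx = -512/27;  ∫_0^2 16*x^4/9 dx = 512/45.
  Sum: 512/63 − 512/27 + 512/45 = 512/945.
  ∫_0^2 (u')² dx = ∫_0^2 (4*x^4 - 32*x^3/3 + 64*x^2/9) dx. Term by term:
    ∫_0^2 4*x^4 dx = 128/5;  ∫_0^2 -32*x^3/3 dx = -128/3;  ∫_0^2 64*x^2/9 dx = 512/27.
  Sum: 128/5 − 128/3 + 512/27 = 256/135.
∫_0^2 u² dx = 512/945, so ||u||_L² = 16*sqrt(210)/315.
∫_0^2 (u')² dx = 256/135, so ||u'||_L² = 16*sqrt(15)/45.
Ratio ||u||_L² / ||u'||_L² = sqrt(14)/7.
Sharp Poincaré constant on H^1_0(0, 2) is C_P = L/π = 2/π, achieved by sin(π/2·x).
A polynomial bump cannot attain the sharp Poincaré constant (only the first sine eigenfunction does), so the ratio is strictly less than C_P, consistent with ||u||_L² ≤ C_P ||u'||_L².


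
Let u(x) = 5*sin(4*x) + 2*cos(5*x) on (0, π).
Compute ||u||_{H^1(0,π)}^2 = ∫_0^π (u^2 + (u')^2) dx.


||u||_{H^1(0,π)}^2 = -4160/9 + 529*π/2

u'(x) = -10*sin(5*x) + 20*cos(4*x).
Expand u² and (u')² and integrate term by term on (0, π), using: for integers n ≥ 1, ∫_0^π sin²(nx) dx = ∫_0^π cos²(nx) dx = π/2; for n ≠ n', ∫_0^π sin(nx)sin(n'x) dx = ∫_0^π cos(nx)cos(n'x) dx = 0; and by product-to-sum, ∫_0^π sin(nx)cos(n'x) dx = ½∫_0^π [sin((n+n')x) + sin((n−n')x)] dx, which is 0 when n+n' is even and 2n/(n²−n'²) when n+n' is odd (it need not vanish on (0, π)).
  u² squared terms: (2)²·∫cos(5x)² dx = 4·π/2 = 2*π;  (5)²·∫sin(4x)² dx = 25·π/2 = 25*π/2.
  u² cross terms: 2·(2)·(5)·∫cos(5x)·sin(4x) dx = 20·(-8/9) = -160/9.
  So ∫_0^π u² dx = 2*π + 25*π/2 − 160/9 = -160/9 + 29*π/2.
  (u')² squared terms: (-10)²·∫sin(5x)² dx = 100·π/2 = 50*π;  (20)²·∫cos(4x)² dx = 400·π/2 = 200*π.
  (u')² cross terms: 2·(-10)·(20)·∫sin(5x)·cos(4x) dx = -400·(10/9) = -4000/9.
  So ∫_0^π (u')² dx = 50*π + 200*π − 4000/9 = -4000/9 + 250*π.
||u||_{H^1}^2 = (-160/9 + 29*π/2) + (-4000/9 + 250*π) = -4160/9 + 529*π/2.


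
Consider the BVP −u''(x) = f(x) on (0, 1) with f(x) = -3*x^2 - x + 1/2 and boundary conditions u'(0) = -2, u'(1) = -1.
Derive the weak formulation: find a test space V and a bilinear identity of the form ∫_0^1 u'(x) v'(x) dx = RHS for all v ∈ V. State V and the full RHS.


V = H^1(0, 1) (v unrestricted at boundary; u is determined up to an additive constant); weak form: ∫_0^1 u'v' dx = ∫_0^1 (-3*x^2 - x + 1/2) v dx − v(1) + 2·v(0) for all v ∈ V.

Multiply both sides by a test function v and integrate from 0 to 1:
  ∫_0^1 −u''(x) v(x) dx = ∫_0^1 f(x) v(x) dx.
Integrate the LHS by parts once:
  ∫_0^1 −u'' v dx = −[u'(x) v(x)]_0^1 + ∫_0^1 u'(x) v'(x) dx.
Thus ∫_0^1 u'(x) v'(x) dx = ∫_0^1 f(x) v(x) dx + [u'(x) v(x)]_0^1.
Choose V so that boundary terms are either known or forced to vanish.
u has inhomogeneous Neumann u'(0) = -2, u'(1) = -1. [u' v]_0^1 = (-1)·v(1) − (-2)·v(0) = − v(1) + 2·v(0). Take V = H^1(0, 1); boundary term becomes part of RHS.
Weak formulation: find u (satisfying any essential BC) such that ∫_0^1 u'(x) v'(x) dx = ∫_0^1 f v dx − v(1) + 2·v(0) for all v ∈ V (Neumann data are natural BCs: they enter the RHS as boundary terms).
Substituting f(x) = -3*x^2 - x + 1/2, the right-hand side is ∫_0^1 (-3*x^2 - x + 1/2) v dx − v(1) + 2·v(0).
Compatibility check (pure Neumann): taking v ≡ 1 ∈ V gives 0 = ∫_0^1 f dx + (-1) − (-2), i.e. ∫_0^1 f dx must equal u'(0) − u'(1) = -1. Indeed ∫_0^1 (-3*x^2 - x + 1/2) dx = -1, so the data are compatible. The solution is then unique only up to an additive constant (fix it e.g. by requiring ∫_0^1 u dx = 0).


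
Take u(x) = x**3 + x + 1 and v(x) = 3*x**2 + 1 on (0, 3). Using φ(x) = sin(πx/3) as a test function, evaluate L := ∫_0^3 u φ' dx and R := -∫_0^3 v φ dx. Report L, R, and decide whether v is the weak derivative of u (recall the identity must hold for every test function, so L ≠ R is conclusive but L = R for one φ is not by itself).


LHS = -87/π + 324/π^3, RHS = -87/π + 324/π^3. Yes, v = u' weakly.

u(x) = x**3 + x + 1, classical derivative u'(x) = 3*x**2 + 1.
φ(x) = sin(πx/3), so φ'(x) = π*cos(π*x/3)/3.
Note φ(0) = φ(3) = 0, so the boundary term u·φ vanishes.
LHS = ∫_0^3 u(x) φ'(x) dx = ∫_0^3 (π*x^3*cos(π*x/3)/3 + π*x*cos(π*x/3)/3 + π*cos(π*x/3)/3) dx. Term by term:
  ∫_0^3 π*cos(π*x/3)/3 dx = 0;  ∫_0^3 π*x*cos(π*x/3)/3 dx = -6/π;  ∫_0^3 π*x^3*cos(π*x/3)/3 dx = -81/π + 324/π^3.
Sum: 0 − 6/π + -81/π + 324/π^3 = -87/π + 324/π^3.
So LHS = -87/π + 324/π^3.
∫_0^3 v(x) φ(x) dx = ∫_0^3 (3*x^2*sin(π*x/3) + sin(π*x/3)) dx. Term by term:
  ∫_0^3 3*x^2*sin(π*x/3) dx = -324/π^3 + 81/π;  ∫_0^3 sin(π*x/3) dx = 6/π.
Sum: -324/π^3 + 81/π + 6/π = -324/π^3 + 87/π.
So RHS = -∫_0^3 v(x) φ(x) dx = -87/π + 324/π^3.
LHS = RHS, so the identity holds for this test φ.
Moreover u is smooth here and v(x) = u'(x) = 3*x**2 + 1 pointwise, so the identity holds for every test function. Hence v is the weak derivative of u.


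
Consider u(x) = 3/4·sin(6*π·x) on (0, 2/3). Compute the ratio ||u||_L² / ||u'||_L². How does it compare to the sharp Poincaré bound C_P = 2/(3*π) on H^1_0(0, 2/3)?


||u||_L² / ||u'||_L² = 1/(6*π) < C_P = 2/(3*π).

u(x) = 3/4·sin(6*π·x), so u'(x) = 9*π*cos(6*π*x)/2.
Writing u(x) = A·sin(kπx/L) with A = 3/4 and k = 4, use ∫_0^L sin²(kπx/L) dx = L/2 and ∫_0^L cos²(kπx/L) dx = L/2.
u² = 9/16·sin²(6*π·x) and (u')² = 81*π^2/4·cos²(6*π·x), and each of sin², cos² integrates to L/2 = 1/3 over (0, 2/3).
∫_0^2/3 u² dx = 3/16, so ||u||_L² = sqrt(3)/4.
∫_0^2/3 (u')² dx = 27*π^2/4, so ||u'||_L² = 3*sqrt(3)*π/2.
Ratio ||u||_L² / ||u'||_L² = 1/(6*π).
Sharp Poincaré constant on H^1_0(0, 2/3) is C_P = L/π = 2/(3*π), achieved by sin(3*π/2·x).
This is the k = 4 harmonic; the ratio L/(kπ) is strictly less than C_P = L/π, consistent with the sharp inequality ||u||_L² ≤ C_P ||u'||_L².


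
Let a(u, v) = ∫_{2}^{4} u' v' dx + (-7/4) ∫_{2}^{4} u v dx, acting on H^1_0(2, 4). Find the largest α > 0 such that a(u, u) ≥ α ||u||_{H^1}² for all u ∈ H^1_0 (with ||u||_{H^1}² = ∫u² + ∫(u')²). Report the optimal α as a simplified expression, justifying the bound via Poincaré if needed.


α = (-7 + π^2)/(4 + π^2)

Coercivity of a(·,·) on H^1_0(2, 4) means a(u, u) ≥ α ||u||_{H^1}² for every u ∈ H^1_0.
The interval has length L = 2, and Poincaré/coercivity depend only on L. Here a(u, u) = ∫(u')² + (-7/4)·∫u².
Here c = -7/4 < 0 with |c| < (π/L)² = π^2/4, so coercivity still holds. The condition a(u,u) ≥ α||u||_{H^1}² reads (1−α)∫(u')² ≥ (α−c)∫u². Any admissible α is ≤ 1 (rapidly oscillating u have ∫u²/∫(u')² → 0), and α = 1 would force 0 ≥ (1−c)∫u², impossible since c < 1; so 1−α > 0. By the sharp Poincaré inequality on H^1_0 of an interval of length L, ∫(u')² ≥ (π/L)²∫u² with equality for the first sine mode sin(π(x−x₀)/L) (x₀ the left endpoint), so the inequality holds for all u iff (1−α)(π/L)² ≥ α − c, i.e. α ≤ ((π/L)² + c)/((π/L)² + 1) = (1 + c(L/π)²)/(1 + (L/π)²). (Direct route, valid since c ≤ 0: Poincaré gives c∫u² ≥ c(L/π)²∫(u')², so a(u,u) ≥ (1 + c(L/π)²)∫(u')², while ||u||_{H^1}² ≤ (1 + (L/π)²)∫(u')²; dividing yields the same α.) With (π/L)² = π^2/4 and c = -7/4, the largest admissible constant is α = ((π/L)² + c)/((π/L)² + 1).
Simplifying, α = (-7 + π^2)/(4 + π^2).


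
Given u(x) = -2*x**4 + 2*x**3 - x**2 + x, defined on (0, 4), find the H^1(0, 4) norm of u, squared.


||u||_{H^1}^2 = 50744396/315

The H^1 norm (squared) on an interval (0, L) is
  ||u||_{H^1}^2 = ∫_0^L u(x)^2 dx + ∫_0^L u'(x)^2 dx.
Compute u'(x) = -8*x**3 + 6*x**2 - 2*x + 1.
Then u(x)^2 = 4*x**8 - 8*x**7 + 8*x**6 - 8*x**5 + 5*x**4 - 2*x**3 + x**2 and u'(x)^2 = 64*x**6 - 96*x**5 + 68*x**4 - 40*x**3 + 16*x**2 - 4*x + 1.
Integrate each monomial from 0 to 4 using ∫_0^4 c·x^n dx = c·4^(n+1)/(n+1):
  ∫_0^4 u(x)^2 dx = ∫_0^4 (4*x^8 - 8*x^7 + 8*x^6 - 8*x^5 + 5*x^4 - 2*x^3 + x^2) dx. Term by term:
    ∫_0^4 4*x^8 dx = 1048576/9;  ∫_0^4 -8*x^7 dx = -65536;  ∫_0^4 8*x^6 dx = 131072/7;
    ∫_0^4 -8*x^5 dx = -16384/3;  ∫_0^4 5*x^4 dx = 1024;  ∫_0^4 -2*x^3 dx = -128;
    ∫_0^4 x^2 dx = 64/3.
  Sum: 1048576/9 − 65536 + 131072/7 − 16384/3 + 1024 − 128 + 64/3 = 4104640/63.
  ∫_0^4 u'(x)^2 dx = ∫_0^4 (64*x^6 - 96*x^5 + 68*x^4 - 40*x^3 + 16*x^2 - 4*x + 1) dx. Term by term:
    ∫_0^4 64*x^6 dx = 1048576/7;  ∫_0^4 -96*x^5 dx = -65536;  ∫_0^4 68*x^4 dx = 69632/5;
    ∫_0^4 -40*x^3 dx = -2560;  ∫_0^4 16*x^2 dx = 1024/3;  ∫_0^4 -4*x dx = -32;
    ∫_0^4 1 dx = 4.
  Sum: 1048576/7 − 65536 + 69632/5 − 2560 + 1024/3 − 32 + 4 = 10073732/105.
Adding: ||u||_{H^1}^2 = 4104640/63 + 10073732/105 = 50744396/315.


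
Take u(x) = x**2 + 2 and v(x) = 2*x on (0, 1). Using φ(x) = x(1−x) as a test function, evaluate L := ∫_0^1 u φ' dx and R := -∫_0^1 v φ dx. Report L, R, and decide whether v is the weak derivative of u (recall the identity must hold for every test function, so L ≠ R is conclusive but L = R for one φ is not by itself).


LHS = -1/6, RHS = -1/6. Yes, v = u' weakly.

u(x) = x**2 + 2, classical derivative u'(x) = 2*x.
φ(x) = x(1−x), so φ'(x) = 1 - 2*x.
Note φ(0) = φ(1) = 0, so the boundary term u·φ vanishes.
LHS = ∫_0^1 u(x) φ'(x) dx = ∫_0^1 (-2*x^3 + x^2 - 4*x + 2) dx. Term by term:
  ∫_0^1 -2*x^3 dx = -1/2;  ∫_0^1 x^2 dx = 1/3;  ∫_0^1 -4*x dx = -2;
  ∫_0^1 2 dx = 2.
Sum: -1/2 + 1/3 − 2 + 2 = -1/6.
So LHS = -1/6.
∫_0^1 v(x) φ(x) dx = ∫_0^1 (-2*x^3 + 2*x^2) dx. Term by term:
  ∫_0^1 -2*x^3 dx = -1/2;  ∫_0^1 2*x^2 dx = 2/3.
Sum: -1/2 + 2/3 = 1/6.
So RHS = -∫_0^1 v(x) φ(x) dx = -1/6.
LHS = RHS, so the identity holds for this test φ.
Moreover u is smooth here and v(x) = u'(x) = 2*x pointwise, so the identity holds for every test function. Hence v is the weak derivative of u.


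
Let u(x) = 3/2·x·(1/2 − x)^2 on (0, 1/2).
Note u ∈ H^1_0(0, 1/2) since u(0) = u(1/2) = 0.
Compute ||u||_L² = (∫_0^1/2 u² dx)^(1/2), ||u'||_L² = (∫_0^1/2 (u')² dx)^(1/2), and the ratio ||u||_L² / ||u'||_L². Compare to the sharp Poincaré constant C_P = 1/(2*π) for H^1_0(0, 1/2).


||u||_L² / ||u'||_L² = sqrt(14)/28 < C_P = 1/(2*π).

u(x) = 3/2·x·(1/2 − x)^2, so u'(x) = 9*x^2/2 - 3*x + 3/8.
u(x) = 3/2·x·(1/2 − x)^2 vanishes at x = 0 and x = 1/2, so u ∈ H^1_0(0, 1/2). Differentiate via the product rule and integrate the resulting polynomials term by term.
  ∫_0^1/2 u² dx = ∫_0^1/2 (9*x^6/4 - 9*x^5/2 + 27*x^4/8 - 9*x^3/8 + 9*x^2/64) dx. Term by term:
    ∫_0^1/2 9*x^6/4 dx = 9/3584;  ∫_0^1/2 -9*x^5/2 dx = -3/256;  ∫_0^1/2 27*x^4/8 dx = 27/1280;
    ∫_0^1/2 -9*x^3/8 dx = -9/512;  ∫_0^1/2 9*x^2/64 dx = 3/512.
  Sum: 9/3584 − 3/256 + 27/1280 − 9/512 + 3/512 = 3/17920.
  ∫_0^1/2 (u')² dx = ∫_0^1/2 (81*x^4/4 - 27*x^3 + 99*x^2/8 - 9*x/4 + 9/64) dx. Term by term:
    ∫_0^1/2 81*x^4/4 dx = 81/640;  ∫_0^1/2 -27*x^3 dx = -27/64;  ∫_0^1/2 99*x^2/8 dx = 33/64;
    ∫_0^1/2 -9*x/4 dx = -9/32;  ∫_0^1/2 9/64 dx = 9/128.
  Sum: 81/640 − 27/64 + 33/64 − 9/32 + 9/128 = 3/320.
∫_0^1/2 u² dx = 3/17920, so ||u||_L² = sqrt(210)/1120.
∫_0^1/2 (u')² dx = 3/320, so ||u'||_L² = sqrt(15)/40.
Ratio ||u||_L² / ||u'||_L² = sqrt(14)/28.
Sharp Poincaré constant on H^1_0(0, 1/2) is C_P = L/π = 1/(2*π), achieved by sin(2*π·x).
A polynomial bump cannot attain the sharp Poincaré constant (only the first sine eigenfunction does), so the ratio is strictly less than C_P, consistent with ||u||_L² ≤ C_P ||u'||_L².


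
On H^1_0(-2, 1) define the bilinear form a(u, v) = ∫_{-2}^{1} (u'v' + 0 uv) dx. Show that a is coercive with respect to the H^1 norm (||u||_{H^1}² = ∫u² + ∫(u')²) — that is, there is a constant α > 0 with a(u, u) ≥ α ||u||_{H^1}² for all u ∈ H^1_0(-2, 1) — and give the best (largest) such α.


α = π^2/(9 + π^2)

Coercivity of a(·,·) on H^1_0(-2, 1) means a(u, u) ≥ α ||u||_{H^1}² for every u ∈ H^1_0.
The interval has length L = 3, and Poincaré/coercivity depend only on L. Here a(u, u) = ∫(u')² + (0)·∫u².
Here c = 0, so a(u,u) = ∫(u')² alone. The condition a(u,u) ≥ α||u||_{H^1}² reads (1−α)∫(u')² ≥ (α−c)∫u². Any admissible α is ≤ 1 (rapidly oscillating u have ∫u²/∫(u')² → 0), and α = 1 would force 0 ≥ (1−c)∫u², impossible since c < 1; so 1−α > 0. By the sharp Poincaré inequality on H^1_0 of an interval of length L, ∫(u')² ≥ (π/L)²∫u² with equality for the first sine mode sin(π(x−x₀)/L) (x₀ the left endpoint), so the inequality holds for all u iff (1−α)(π/L)² ≥ α − c, i.e. α ≤ ((π/L)² + c)/((π/L)² + 1) = (1 + c(L/π)²)/(1 + (L/π)²). (Direct route, valid since c ≤ 0: Poincaré gives c∫u² ≥ c(L/π)²∫(u')², so a(u,u) ≥ (1 + c(L/π)²)∫(u')², while ||u||_{H^1}² ≤ (1 + (L/π)²)∫(u')²; dividing yields the same α.) With (π/L)² = π^2/9 and c = 0, the largest admissible constant is α = ((π/L)² + c)/((π/L)² + 1).
Simplifying, α = π^2/(9 + π^2).


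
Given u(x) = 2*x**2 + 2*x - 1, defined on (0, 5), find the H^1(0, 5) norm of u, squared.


||u||_{H^1}^2 = 13775/3

The H^1 norm (squared) on an interval (0, L) is
  ||u||_{H^1}^2 = ∫_0^L u(x)^2 dx + ∫_0^L u'(x)^2 dx.
Compute u'(x) = 4*x + 2.
Then u(x)^2 = 4*x**4 + 8*x**3 - 4*x + 1 and u'(x)^2 = 16*x**2 + 16*x + 4.
Integrate each monomial from 0 to 5 using ∫_0^5 c·x^n dx = c·5^(n+1)/(n+1):
  ∫_0^5 u(x)^2 dx = ∫_0^5 (4*x^4 + 8*x^3 - 4*x + 1) dx. Term by term:
    ∫_0^5 4*x^4 dx = 2500;  ∫_0^5 8*x^3 dx = 1250;  ∫_0^5 -4*x dx = -50;
    ∫_0^5 1 dx = 5.
  Sum: 2500 + 1250 − 50 + 5 = 3705.
  ∫_0^5 u'(x)^2 dx = ∫_0^5 (16*x^2 + 16*x + 4) dx. Term by term:
    ∫_0^5 16*x^2 dx = 2000/3;  ∫_0^5 16*x dx = 200;  ∫_0^5 4 dx = 20.
  Sum: 2000/3 + 200 + 20 = 2660/3.
Adding: ||u||_{H^1}^2 = 3705 + 2660/3 = 13775/3.


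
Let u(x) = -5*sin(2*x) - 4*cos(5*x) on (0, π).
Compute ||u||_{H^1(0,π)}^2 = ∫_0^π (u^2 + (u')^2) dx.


||u||_{H^1(0,π)}^2 = -4160/21 + 541*π/2

u'(x) = 20*sin(5*x) - 10*cos(2*x).
Expand u² and (u')² and integrate term by term on (0, π), using: for integers n ≥ 1, ∫_0^π sin²(nx) dx = ∫_0^π cos²(nx) dx = π/2; for n ≠ n', ∫_0^π sin(nx)sin(n'x) dx = ∫_0^π cos(nx)cos(n'x) dx = 0; and by product-to-sum, ∫_0^π sin(nx)cos(n'x) dx = ½∫_0^π [sin((n+n')x) + sin((n−n')x)] dx, which is 0 when n+n' is even and 2n/(n²−n'²) when n+n' is odd (it need not vanish on (0, π)).
  u² squared terms: (-5)²·∫sin(2x)² dx = 25·π/2 = 25*π/2;  (-4)²·∫cos(5x)² dx = 16·π/2 = 8*π.
  u² cross terms: 2·(-5)·(-4)·∫sin(2x)·cos(5x) dx = 40·(-4/21) = -160/21.
  So ∫_0^π u² dx = 25*π/2 + 8*π − 160/21 = -160/21 + 41*π/2.
  (u')² squared terms: (-10)²·∫cos(2x)² dx = 100·π/2 = 50*π;  (20)²·∫sin(5x)² dx = 400·π/2 = 200*π.
  (u')² cross terms: 2·(-10)·(20)·∫cos(2x)·sin(5x) dx = -400·(10/21) = -4000/21.
  So ∫_0^π (u')² dx = 50*π + 200*π − 4000/21 = -4000/21 + 250*π.
||u||_{H^1}^2 = (-160/21 + 41*π/2) + (-4000/21 + 250*π) = -4160/21 + 541*π/2.


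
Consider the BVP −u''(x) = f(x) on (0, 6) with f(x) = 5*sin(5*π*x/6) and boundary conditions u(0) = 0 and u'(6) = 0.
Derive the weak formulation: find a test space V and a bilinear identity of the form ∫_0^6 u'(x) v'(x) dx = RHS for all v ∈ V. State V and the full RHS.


V = {v ∈ H^1(0, 6) : v(0) = 0} (test functions vanish at x = 0 where u is specified); weak form: ∫_0^6 u'v' dx = ∫_0^6 (5*sin(5*π*x/6)) v dx for all v ∈ V.

Multiply both sides by a test function v and integrate from 0 to 6:
  ∫_0^6 −u''(x) v(x) dx = ∫_0^6 f(x) v(x) dx.
Integrate the LHS by parts once:
  ∫_0^6 −u'' v dx = −[u'(x) v(x)]_0^6 + ∫_0^6 u'(x) v'(x) dx.
Thus ∫_0^6 u'(x) v'(x) dx = ∫_0^6 f(x) v(x) dx + [u'(x) v(x)]_0^6.
Choose V so that boundary terms are either known or forced to vanish.
Mixed BC: u(0) = 0 (Dirichlet) and u'(6) = 0 (Neumann). Define V = {v ∈ H^1(0, 6) : v(0) = 0}. Then [u' v]_0^6 = u'(6)·v(6) − u'(0)·0 = 0.
Weak formulation: find u (satisfying any essential BC) such that ∫_0^6 u'(x) v'(x) dx = ∫_0^6 f v dx for all v ∈ V (Dirichlet at 0 absorbed into V; the Neumann datum at x = 6 is zero, so no boundary term remains).
Substituting f(x) = 5*sin(5*π*x/6), the right-hand side is ∫_0^6 (5*sin(5*π*x/6)) v dx.


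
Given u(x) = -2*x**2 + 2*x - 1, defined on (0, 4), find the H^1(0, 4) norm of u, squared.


||u||_{H^1}^2 = 3396/5

The H^1 norm (squared) on an interval (0, L) is
  ||u||_{H^1}^2 = ∫_0^L u(x)^2 dx + ∫_0^L u'(x)^2 dx.
Compute u'(x) = 2 - 4*x.
Then u(x)^2 = 4*x**4 - 8*x**3 + 8*x**2 - 4*x + 1 and u'(x)^2 = 16*x**2 - 16*x + 4.
Integrate each monomial from 0 to 4 using ∫_0^4 c·x^n dx = c·4^(n+1)/(n+1):
  ∫_0^4 u(x)^2 dx = ∫_0^4 (4*x^4 - 8*x^3 + 8*x^2 - 4*x + 1) dx. Term by term:
    ∫_0^4 4*x^4 dx = 4096/5;  ∫_0^4 -8*x^3 dx = -512;  ∫_0^4 8*x^2 dx = 512/3;
    ∫_0^4 -4*x dx = -32;  ∫_0^4 1 dx = 4.
  Sum: 4096/5 − 512 + 512/3 − 32 + 4 = 6748/15.
  ∫_0^4 u'(x)^2 dx = ∫_0^4 (16*x^2 - 16*x + 4) dx. Term by term:
    ∫_0^4 16*x^2 dx = 1024/3;  ∫_0^4 -16*x dx = -128;  ∫_0^4 4 dx = 16.
  Sum: 1024/3 − 128 + 16 = 688/3.
Adding: ||u||_{H^1}^2 = 6748/15 + 688/3 = 3396/5.


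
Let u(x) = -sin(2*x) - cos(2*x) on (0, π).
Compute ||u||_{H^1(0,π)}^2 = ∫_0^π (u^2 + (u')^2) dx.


||u||_{H^1(0,π)}^2 = 5*π

u'(x) = 2*sin(2*x) - 2*cos(2*x).
Expand u² and (u')² and integrate term by term on (0, π), using: for integers n ≥ 1, ∫_0^π sin²(nx) dx = ∫_0^π cos²(nx) dx = π/2; for n ≠ n', ∫_0^π sin(nx)sin(n'x) dx = ∫_0^π cos(nx)cos(n'x) dx = 0; and by product-to-sum, ∫_0^π sin(nx)cos(n'x) dx = ½∫_0^π [sin((n+n')x) + sin((n−n')x)] dx, which is 0 when n+n' is even and 2n/(n²−n'²) when n+n' is odd (it need not vanish on (0, π)).
  u² squared terms: (-1)²·∫cos(2x)² dx = 1·π/2 = π/2;  (-1)²·∫sin(2x)² dx = 1·π/2 = π/2.
  u² cross terms: 2·(-1)·(-1)·∫cos(2x)·sin(2x) dx = 2·(0) = 0.
  So ∫_0^π u² dx = π/2 + π/2 + 0 = π.
  (u')² squared terms: (-2)²·∫cos(2x)² dx = 4·π/2 = 2*π;  (2)²·∫sin(2x)² dx = 4·π/2 = 2*π.
  (u')² cross terms: 2·(-2)·(2)·∫cos(2x)·sin(2x) dx = -8·(0) = 0.
  So ∫_0^π (u')² dx = 2*π + 2*π + 0 = 4*π.
||u||_{H^1}^2 = (π) + (4*π) = 5*π.


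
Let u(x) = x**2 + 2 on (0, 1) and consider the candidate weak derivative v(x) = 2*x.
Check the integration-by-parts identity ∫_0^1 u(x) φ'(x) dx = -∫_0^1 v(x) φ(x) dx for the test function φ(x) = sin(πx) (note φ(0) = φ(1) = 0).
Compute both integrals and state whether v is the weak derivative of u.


LHS = -2/π, RHS = -2/π. Yes, v = u' weakly.

u(x) = x**2 + 2, classical derivative u'(x) = 2*x.
φ(x) = sin(πx), so φ'(x) = π*cos(π*x).
Note φ(0) = φ(1) = 0, so the boundary term u·φ vanishes.
LHS = ∫_0^1 u(x) φ'(x) dx = ∫_0^1 (π*x^2*cos(π*x) + 2*π*cos(π*x)) dx. Term by term:
  ∫_0^1 2*π*cos(π*x) dx = 0;  ∫_0^1 π*x^2*cos(π*x) dx = -2/π.
Sum: 0 − 2/π = -2/π.
So LHS = -2/π.
∫_0^1 v(x) φ(x) dx = ∫_0^1 (2*x*sin(π*x)) dx. Term by term:
  ∫_0^1 2*x*sin(π*x) dx = 2/π.
So RHS = -∫_0^1 v(x) φ(x) dx = -2/π.
LHS = RHS, so the identity holds for this test φ.
Moreover u is smooth here and v(x) = u'(x) = 2*x pointwise, so the identity holds for every test function. Hence v is the weak derivative of u.


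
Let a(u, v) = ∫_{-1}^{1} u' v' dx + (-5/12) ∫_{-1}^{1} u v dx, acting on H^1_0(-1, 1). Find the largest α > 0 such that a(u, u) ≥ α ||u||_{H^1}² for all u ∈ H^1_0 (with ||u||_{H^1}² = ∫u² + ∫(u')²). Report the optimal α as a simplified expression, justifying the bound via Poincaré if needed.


α = (-5/3 + π^2)/(4 + π^2)

Coercivity of a(·,·) on H^1_0(-1, 1) means a(u, u) ≥ α ||u||_{H^1}² for every u ∈ H^1_0.
The interval has length L = 2, and Poincaré/coercivity depend only on L. Here a(u, u) = ∫(u')² + (-5/12)·∫u².
Here c = -5/12 < 0 with |c| < (π/L)² = π^2/4, so coercivity still holds. The condition a(u,u) ≥ α||u||_{H^1}² reads (1−α)∫(u')² ≥ (α−c)∫u². Any admissible α is ≤ 1 (rapidly oscillating u have ∫u²/∫(u')² → 0), and α = 1 would force 0 ≥ (1−c)∫u², impossible since c < 1; so 1−α > 0. By the sharp Poincaré inequality on H^1_0 of an interval of length L, ∫(u')² ≥ (π/L)²∫u² with equality for the first sine mode sin(π(x−x₀)/L) (x₀ the left endpoint), so the inequality holds for all u iff (1−α)(π/L)² ≥ α − c, i.e. α ≤ ((π/L)² + c)/((π/L)² + 1) = (1 + c(L/π)²)/(1 + (L/π)²). (Direct route, valid since c ≤ 0: Poincaré gives c∫u² ≥ c(L/π)²∫(u')², so a(u,u) ≥ (1 + c(L/π)²)∫(u')², while ||u||_{H^1}² ≤ (1 + (L/π)²)∫(u')²; dividing yields the same α.) With (π/L)² = π^2/4 and c = -5/12, the largest admissible constant is α = ((π/L)² + c)/((π/L)² + 1).
Simplifying, α = (-5/3 + π^2)/(4 + π^2).


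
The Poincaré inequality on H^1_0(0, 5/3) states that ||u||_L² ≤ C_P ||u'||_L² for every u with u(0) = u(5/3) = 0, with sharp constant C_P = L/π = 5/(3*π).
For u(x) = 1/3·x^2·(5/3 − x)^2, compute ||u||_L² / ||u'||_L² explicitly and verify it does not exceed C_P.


||u||_L² / ||u'||_L² = 5*sqrt(3)/18 < C_P = 5/(3*π).

u(x) = 1/3·x^2·(5/3 − x)^2, so u'(x) = 2*x*(3*x - 5)*(6*x - 5)/27.
u(x) = 1/3·x^2·(5/3 − x)^2 vanishes at x = 0 and x = 5/3, so u ∈ H^1_0(0, 5/3). Differentiate via the product rule and integrate the resulting polynomials term by term.
  ∫_0^5/3 u² dx = ∫_0^5/3 (x^8/9 - 20*x^7/27 + 50*x^6/27 - 500*x^5/243 + 625*x^4/729) dx. Term by term:
    ∫_0^5/3 x^8/9 dx = 1953125/1594323;  ∫_0^5/3 -20*x^7/27 dx = -1953125/354294;  ∫_0^5/3 50*x^6/27 dx = 3906250/413343;
    ∫_0^5/3 -500*x^5/243 dx = -3906250/531441;  ∫_0^5/3 625*x^4/729 dx = 390625/177147.
  Sum: 1953125/1594323 − 1953125/354294 + 3906250/413343 − 3906250/531441 + 390625/177147 = 390625/22320522.
  ∫_0^5/3 (u')² dx = ∫_0^5/3 (16*x^6/9 - 80*x^5/9 + 1300*x^4/81 - 1000*x^3/81 + 2500*x^2/729) dx. Term by term:
    ∫_0^5/3 16*x^6/9 dx = 1250000/137781;  ∫_0^5/3 -80*x^5/9 dx = -625000/19683;  ∫_0^5/3 1300*x^4/81 dx = 812500/19683;
    ∫_0^5/3 -1000*x^3/81 dx = -156250/6561;  ∫_0^5/3 2500*x^2/729 dx = 312500/59049.
  Sum: 1250000/137781 − 625000/19683 + 812500/19683 − 156250/6561 + 312500/59049 = 31250/413343.
∫_0^5/3 u² dx = 390625/22320522, so ||u||_L² = 625*sqrt(42)/30618.
∫_0^5/3 (u')² dx = 31250/413343, so ||u'||_L² = 125*sqrt(14)/1701.
Ratio ||u||_L² / ||u'||_L² = 5*sqrt(3)/18.
Sharp Poincaré constant on H^1_0(0, 5/3) is C_P = L/π = 5/(3*π), achieved by sin(3*π/5·x).
A polynomial bump cannot attain the sharp Poincaré constant (only the first sine eigenfunction does), so the ratio is strictly less than C_P, consistent with ||u||_L² ≤ C_P ||u'||_L².


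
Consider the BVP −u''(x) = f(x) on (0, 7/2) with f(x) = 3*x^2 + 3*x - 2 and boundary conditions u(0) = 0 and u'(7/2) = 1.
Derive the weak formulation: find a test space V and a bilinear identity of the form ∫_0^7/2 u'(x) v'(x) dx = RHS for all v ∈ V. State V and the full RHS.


V = {v ∈ H^1(0, 7/2) : v(0) = 0} (test functions vanish at x = 0 where u is specified); weak form: ∫_0^7/2 u'v' dx = ∫_0^7/2 (3*x^2 + 3*x - 2) v dx + v(7/2) for all v ∈ V.

Multiply both sides by a test function v and integrate from 0 to 7/2:
  ∫_0^7/2 −u''(x) v(x) dx = ∫_0^7/2 f(x) v(x) dx.
Integrate the LHS by parts once:
  ∫_0^7/2 −u'' v dx = −[u'(x) v(x)]_0^7/2 + ∫_0^7/2 u'(x) v'(x) dx.
Thus ∫_0^7/2 u'(x) v'(x) dx = ∫_0^7/2 f(x) v(x) dx + [u'(x) v(x)]_0^7/2.
Choose V so that boundary terms are either known or forced to vanish.
Mixed BC: u(0) = 0 (Dirichlet) and u'(7/2) = 1 (Neumann). Define V = {v ∈ H^1(0, 7/2) : v(0) = 0}. Then [u' v]_0^7/2 = u'(7/2)·v(7/2) − u'(0)·0 = v(7/2).
Weak formulation: find u (satisfying any essential BC) such that ∫_0^7/2 u'(x) v'(x) dx = ∫_0^7/2 f v dx + v(7/2) for all v ∈ V (Dirichlet at 0 absorbed into V; Neumann datum at x = 7/2 contributes the boundary term).
Substituting f(x) = 3*x^2 + 3*x - 2, the right-hand side is ∫_0^7/2 (3*x^2 + 3*x - 2) v dx + v(7/2).


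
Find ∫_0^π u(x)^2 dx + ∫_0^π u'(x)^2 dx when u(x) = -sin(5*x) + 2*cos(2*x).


||u||_{H^1(0,π)}^2 = -200/21 + 23*π

u'(x) = -4*sin(2*x) - 5*cos(5*x).
Expand u² and (u')² and integrate term by term on (0, π), using: for integers n ≥ 1, ∫_0^π sin²(nx) dx = ∫_0^π cos²(nx) dx = π/2; for n ≠ n', ∫_0^π sin(nx)sin(n'x) dx = ∫_0^π cos(nx)cos(n'x) dx = 0; and by product-to-sum, ∫_0^π sin(nx)cos(n'x) dx = ½∫_0^π [sin((n+n')x) + sin((n−n')x)] dx, which is 0 when n+n' is even and 2n/(n²−n'²) when n+n' is odd (it need not vanish on (0, π)).
  u² squared terms: (-1)²·∫sin(5x)² dx = 1·π/2 = π/2;  (2)²·∫cos(2x)² dx = 4·π/2 = 2*π.
  u² cross terms: 2·(-1)·(2)·∫sin(5x)·cos(2x) dx = -4·(10/21) = -40/21.
  So ∫_0^π u² dx = π/2 + 2*π − 40/21 = -40/21 + 5*π/2.
  (u')² squared terms: (-5)²·∫cos(5x)² dx = 25·π/2 = 25*π/2;  (-4)²·∫sin(2x)² dx = 16·π/2 = 8*π.
  (u')² cross terms: 2·(-5)·(-4)·∫cos(5x)·sin(2x) dx = 40·(-4/21) = -160/21.
  So ∫_0^π (u')² dx = 25*π/2 + 8*π − 160/21 = -160/21 + 41*π/2.
||u||_{H^1}^2 = (-40/21 + 5*π/2) + (-160/21 + 41*π/2) = -200/21 + 23*π.


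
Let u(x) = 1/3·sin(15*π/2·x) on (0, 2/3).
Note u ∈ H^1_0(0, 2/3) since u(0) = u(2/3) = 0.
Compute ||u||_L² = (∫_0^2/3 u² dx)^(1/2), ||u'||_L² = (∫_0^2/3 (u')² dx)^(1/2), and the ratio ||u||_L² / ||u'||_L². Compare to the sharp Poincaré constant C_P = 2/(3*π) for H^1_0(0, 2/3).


||u||_L² / ||u'||_L² = 2/(15*π) < C_P = 2/(3*π).

u(x) = 1/3·sin(15*π/2·x), so u'(x) = 5*π*cos(15*π*x/2)/2.
Writing u(x) = A·sin(kπx/L) with A = 1/3 and k = 5, use ∫_0^L sin²(kπx/L) dx = L/2 and ∫_0^L cos²(kπx/L) dx = L/2.
u² = 1/9·sin²(15*π/2·x) and (u')² = 25*π^2/4·cos²(15*π/2·x), and each of sin², cos² integrates to L/2 = 1/3 over (0, 2/3).
∫_0^2/3 u² dx = 1/27, so ||u||_L² = sqrt(3)/9.
∫_0^2/3 (u')² dx = 25*π^2/12, so ||u'||_L² = 5*sqrt(3)*π/6.
Ratio ||u||_L² / ||u'||_L² = 2/(15*π).
Sharp Poincaré constant on H^1_0(0, 2/3) is C_P = L/π = 2/(3*π), achieved by sin(3*π/2·x).
This is the k = 5 harmonic; the ratio L/(kπ) is strictly less than C_P = L/π, consistent with the sharp inequality ||u||_L² ≤ C_P ||u'||_L².


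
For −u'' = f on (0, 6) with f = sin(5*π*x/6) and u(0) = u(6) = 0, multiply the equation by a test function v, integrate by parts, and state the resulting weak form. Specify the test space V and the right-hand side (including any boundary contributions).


V = H^1_0(0, 6) (so v(0) = v(6) = 0); weak form: ∫_0^6 u'v' dx = ∫_0^6 (sin(5*π*x/6)) v dx for all v ∈ V.

Multiply both sides by a test function v and integrate from 0 to 6:
  ∫_0^6 −u''(x) v(x) dx = ∫_0^6 f(x) v(x) dx.
Integrate the LHS by parts once:
  ∫_0^6 −u'' v dx = −[u'(x) v(x)]_0^6 + ∫_0^6 u'(x) v'(x) dx.
Thus ∫_0^6 u'(x) v'(x) dx = ∫_0^6 f(x) v(x) dx + [u'(x) v(x)]_0^6.
Choose V so that boundary terms are either known or forced to vanish.
u is Dirichlet: u(0) = u(6) = 0. Let V = H^1_0(0, 6); then v(0) = v(6) = 0, and [u' v]_0^6 = 0.
Weak formulation: find u (satisfying any essential BC) such that ∫_0^6 u'(x) v'(x) dx = ∫_0^6 f v dx for all v ∈ V.
Substituting f(x) = sin(5*π*x/6), the right-hand side is ∫_0^6 (sin(5*π*x/6)) v dx.


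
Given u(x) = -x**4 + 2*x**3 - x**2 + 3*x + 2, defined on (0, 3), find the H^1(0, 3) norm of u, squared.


||u||_{H^1}^2 = 42351/35

The H^1 norm (squared) on an interval (0, L) is
  ||u||_{H^1}^2 = ∫_0^L u(x)^2 dx + ∫_0^L u'(x)^2 dx.
Compute u'(x) = -4*x**3 + 6*x**2 - 2*x + 3.
Then u(x)^2 = x**8 - 4*x**7 + 6*x**6 - 10*x**5 + 9*x**4 + 2*x**3 + 5*x**2 + 12*x + 4 and u'(x)^2 = 16*x**6 - 48*x**5 + 52*x**4 - 48*x**3 + 40*x**2 - 12*x + 9.
Integrate each monomial from 0 to 3 using ∫_0^3 c·x^n dx = c·3^(n+1)/(n+1):
  ∫_0^3 u(x)^2 dx = ∫_0^3 (x^8 - 4*x^7 + 6*x^6 - 10*x^5 + 9*x^4 + 2*x^3 + 5*x^2 + 12*x + 4) dx. Term by term:
    ∫_0^3 x^8 dx = 2187;  ∫_0^3 -4*x^7 dx = -6561/2;  ∫_0^3 6*x^6 dx = 13122/7;
    ∫_0^3 -10*x^5 dx = -1215;  ∫_0^3 9*x^4 dx = 2187/5;  ∫_0^3 2*x^3 dx = 81/2;
    ∫_0^3 5*x^2 dx = 45;  ∫_0^3 12*x dx = 54;  ∫_0^3 4 dx = 12.
  Sum: 2187 − 6561/2 + 13122/7 − 1215 + 2187/5 + 81/2 + 45 + 54 + 12 = 5424/35.
  ∫_0^3 u'(x)^2 dx = ∫_0^3 (16*x^6 - 48*x^5 + 52*x^4 - 48*x^3 + 40*x^2 - 12*x + 9) dx. Term by term:
    ∫_0^3 16*x^6 dx = 34992/7;  ∫_0^3 -48*x^5 dx = -5832;  ∫_0^3 52*x^4 dx = 12636/5;
    ∫_0^3 -48*x^3 dx = -972;  ∫_0^3 40*x^2 dx = 360;  ∫_0^3 -12*x dx = -54;
    ∫_0^3 9 dx = 27.
  Sum: 34992/7 − 5832 + 12636/5 − 972 + 360 − 54 + 27 = 36927/35.
Adding: ||u||_{H^1}^2 = 5424/35 + 36927/35 = 42351/35.


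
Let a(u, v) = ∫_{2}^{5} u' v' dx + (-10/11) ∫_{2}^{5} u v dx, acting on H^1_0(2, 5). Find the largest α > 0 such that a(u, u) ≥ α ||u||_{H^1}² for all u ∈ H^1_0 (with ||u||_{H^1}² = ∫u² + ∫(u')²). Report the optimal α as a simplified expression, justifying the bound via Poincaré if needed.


α = (-90/11 + π^2)/(9 + π^2)

Coercivity of a(·,·) on H^1_0(2, 5) means a(u, u) ≥ α ||u||_{H^1}² for every u ∈ H^1_0.
The interval has length L = 3, and Poincaré/coercivity depend only on L. Here a(u, u) = ∫(u')² + (-10/11)·∫u².
Here c = -10/11 < 0 with |c| < (π/L)² = π^2/9, so coercivity still holds. The condition a(u,u) ≥ α||u||_{H^1}² reads (1−α)∫(u')² ≥ (α−c)∫u². Any admissible α is ≤ 1 (rapidly oscillating u have ∫u²/∫(u')² → 0), and α = 1 would force 0 ≥ (1−c)∫u², impossible since c < 1; so 1−α > 0. By the sharp Poincaré inequality on H^1_0 of an interval of length L, ∫(u')² ≥ (π/L)²∫u² with equality for the first sine mode sin(π(x−x₀)/L) (x₀ the left endpoint), so the inequality holds for all u iff (1−α)(π/L)² ≥ α − c, i.e. α ≤ ((π/L)² + c)/((π/L)² + 1) = (1 + c(L/π)²)/(1 + (L/π)²). (Direct route, valid since c ≤ 0: Poincaré gives c∫u² ≥ c(L/π)²∫(u')², so a(u,u) ≥ (1 + c(L/π)²)∫(u')², while ||u||_{H^1}² ≤ (1 + (L/π)²)∫(u')²; dividing yields the same α.) With (π/L)² = π^2/9 and c = -10/11, the largest admissible constant is α = ((π/L)² + c)/((π/L)² + 1).
Simplifying, α = (-90/11 + π^2)/(9 + π^2).


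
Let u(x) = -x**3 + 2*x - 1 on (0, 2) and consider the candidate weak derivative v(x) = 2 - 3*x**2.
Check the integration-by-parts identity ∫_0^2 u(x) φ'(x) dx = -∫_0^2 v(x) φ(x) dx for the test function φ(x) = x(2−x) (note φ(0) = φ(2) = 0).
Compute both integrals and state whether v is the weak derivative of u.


LHS = 32/15, RHS = 32/15. Yes, v = u' weakly.

u(x) = -x**3 + 2*x - 1, classical derivative u'(x) = 2 - 3*x**2.
φ(x) = x(2−x), so φ'(x) = 2 - 2*x.
Note φ(0) = φ(2) = 0, so the boundary term u·φ vanishes.
LHS = ∫_0^2 u(x) φ'(x) dx = ∫_0^2 (2*x^4 - 2*x^3 - 4*x^2 + 6*x - 2) dx. Term by term:
  ∫_0^2 2*x^4 dx = 64/5;  ∫_0^2 -2*x^3 dx = -8;  ∫_0^2 -4*x^2 dx = -32/3;
  ∫_0^2 6*x dx = 12;  ∫_0^2 -2 dx = -4.
Sum: 64/5 − 8 − 32/3 + 12 − 4 = 32/15.
So LHS = 32/15.
∫_0^2 v(x) φ(x) dx = ∫_0^2 (3*x^4 - 6*x^3 - 2*x^2 + 4*x) dx. Term by term:
  ∫_0^2 3*x^4 dx = 96/5;  ∫_0^2 -6*x^3 dx = -24;  ∫_0^2 -2*x^2 dx = -16/3;
  ∫_0^2 4*x dx = 8.
Sum: 96/5 − 24 − 16/3 + 8 = -32/15.
So RHS = -∫_0^2 v(x) φ(x) dx = 32/15.
LHS = RHS, so the identity holds for this test φ.
Moreover u is smooth here and v(x) = u'(x) = 2 - 3*x**2 pointwise, so the identity holds for every test function. Hence v is the weak derivative of u.


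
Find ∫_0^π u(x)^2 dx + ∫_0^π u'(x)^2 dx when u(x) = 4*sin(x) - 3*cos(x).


||u||_{H^1(0,π)}^2 = 25*π

u'(x) = 3*sin(x) + 4*cos(x).
Expand u² and (u')² and integrate term by term on (0, π), using: for integers n ≥ 1, ∫_0^π sin²(nx) dx = ∫_0^π cos²(nx) dx = π/2; for n ≠ n', ∫_0^π sin(nx)sin(n'x) dx = ∫_0^π cos(nx)cos(n'x) dx = 0; and by product-to-sum, ∫_0^π sin(nx)cos(n'x) dx = ½∫_0^π [sin((n+n')x) + sin((n−n')x)] dx, which is 0 when n+n' is even and 2n/(n²−n'²) when n+n' is odd (it need not vanish on (0, π)).
  u² squared terms: (-3)²·∫cos(x)² dx = 9·π/2 = 9*π/2;  (4)²·∫sin(x)² dx = 16·π/2 = 8*π.
  u² cross terms: 2·(-3)·(4)·∫cos(x)·sin(x) dx = -24·(0) = 0.
  So ∫_0^π u² dx = 9*π/2 + 8*π + 0 = 25*π/2.
  (u')² squared terms: (3)²·∫sin(x)² dx = 9·π/2 = 9*π/2;  (4)²·∫cos(x)² dx = 16·π/2 = 8*π.
  (u')² cross terms: 2·(3)·(4)·∫sin(x)·cos(x) dx = 24·(0) = 0.
  So ∫_0^π (u')² dx = 9*π/2 + 8*π + 0 = 25*π/2.
||u||_{H^1}^2 = (25*π/2) + (25*π/2) = 25*π.


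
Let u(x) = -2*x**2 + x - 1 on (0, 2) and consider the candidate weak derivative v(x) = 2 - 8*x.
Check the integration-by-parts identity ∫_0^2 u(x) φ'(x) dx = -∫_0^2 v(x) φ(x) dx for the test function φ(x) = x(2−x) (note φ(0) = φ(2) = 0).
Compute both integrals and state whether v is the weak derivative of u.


LHS = 4, RHS = 8. No, v is not the weak derivative of u.

u(x) = -2*x**2 + x - 1, classical derivative u'(x) = 1 - 4*x.
φ(x) = x(2−x), so φ'(x) = 2 - 2*x.
Note φ(0) = φ(2) = 0, so the boundary term u·φ vanishes.
LHS = ∫_0^2 u(x) φ'(x) dx = ∫_0^2 (4*x^3 - 6*x^2 + 4*x - 2) dx. Term by term:
  ∫_0^2 4*x^3 dx = 16;  ∫_0^2 -6*x^2 dx = -16;  ∫_0^2 4*x dx = 8;
  ∫_0^2 -2 dx = -4.
Sum: 16 − 16 + 8 − 4 = 4.
So LHS = 4.
∫_0^2 v(x) φ(x) dx = ∫_0^2 (8*x^3 - 18*x^2 + 4*x) dx. Term by term:
  ∫_0^2 8*x^3 dx = 32;  ∫_0^2 -18*x^2 dx = -48;  ∫_0^2 4*x dx = 8.
Sum: 32 − 48 + 8 = -8.
So RHS = -∫_0^2 v(x) φ(x) dx = 8.
LHS − RHS = -4 ≠ 0, so the identity fails.
(For a valid weak derivative the identity must hold for EVERY test function, in particular this one. The failure shows v is NOT the weak derivative of u.)
Correct weak derivative would be u'(x) = 1 - 4*x.


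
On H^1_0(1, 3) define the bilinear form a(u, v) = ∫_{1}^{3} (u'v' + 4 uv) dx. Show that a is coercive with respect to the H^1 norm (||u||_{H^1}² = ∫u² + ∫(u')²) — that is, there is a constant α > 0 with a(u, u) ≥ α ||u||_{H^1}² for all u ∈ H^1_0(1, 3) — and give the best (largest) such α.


α = 1

Coercivity of a(·,·) on H^1_0(1, 3) means a(u, u) ≥ α ||u||_{H^1}² for every u ∈ H^1_0.
The interval has length L = 2, and Poincaré/coercivity depend only on L. Here a(u, u) = ∫(u')² + (4)·∫u².
Here c = 4 ≥ 1, so a(u,u) = ∫(u')² + c∫u² ≥ ∫(u')² + ∫u² = ||u||_{H^1}², i.e. α = 1 works. No larger α is possible: a(u,u) ≥ α||u||_{H^1}² means (1−α)∫(u')² ≥ (α−c)∫u², and for the modes u_n = sin(nπ(x−x₀)/L) (x₀ the left endpoint) one has ∫u_n²/∫(u_n')² = (L/(nπ))² → 0, so a(u_n,u_n)/||u_n||_{H^1}² → 1. Hence the optimal constant is α = 1.
Therefore α = 1.


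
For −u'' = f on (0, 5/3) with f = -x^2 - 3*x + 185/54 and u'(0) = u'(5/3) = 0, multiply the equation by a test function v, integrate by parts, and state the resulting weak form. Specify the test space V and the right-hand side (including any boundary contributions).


V = H^1(0, 5/3) (no boundary constraint on v; u is determined up to an additive constant); weak form: ∫_0^5/3 u'v' dx = ∫_0^5/3 (-x^2 - 3*x + 185/54) v dx for all v ∈ V.

Multiply both sides by a test function v and integrate from 0 to 5/3:
  ∫_0^5/3 −u''(x) v(x) dx = ∫_0^5/3 f(x) v(x) dx.
Integrate the LHS by parts once:
  ∫_0^5/3 −u'' v dx = −[u'(x) v(x)]_0^5/3 + ∫_0^5/3 u'(x) v'(x) dx.
Thus ∫_0^5/3 u'(x) v'(x) dx = ∫_0^5/3 f(x) v(x) dx + [u'(x) v(x)]_0^5/3.
Choose V so that boundary terms are either known or forced to vanish.
u has homogeneous Neumann: u'(0) = u'(5/3) = 0. So [u' v]_0^5/3 = 0·v(5/3) − 0·v(0) = 0 for any v; take V = H^1(0, 5/3).
Weak formulation: find u (satisfying any essential BC) such that ∫_0^5/3 u'(x) v'(x) dx = ∫_0^5/3 f v dx for all v ∈ V (homogeneous Neumann, so boundary terms vanish).
Substituting f(x) = -x^2 - 3*x + 185/54, the right-hand side is ∫_0^5/3 (-x^2 - 3*x + 185/54) v dx.
Compatibility check (pure Neumann): taking v ≡ 1 ∈ V gives 0 = ∫_0^5/3 f dx + (0) − (0), i.e. ∫_0^5/3 f dx must equal u'(0) − u'(5/3) = 0. Indeed ∫_0^5/3 (-x^2 - 3*x + 185/54) dx = 0, so the data are compatible. The solution is then unique only up to an additive constant (fix it e.g. by requiring ∫_0^5/3 u dx = 0).


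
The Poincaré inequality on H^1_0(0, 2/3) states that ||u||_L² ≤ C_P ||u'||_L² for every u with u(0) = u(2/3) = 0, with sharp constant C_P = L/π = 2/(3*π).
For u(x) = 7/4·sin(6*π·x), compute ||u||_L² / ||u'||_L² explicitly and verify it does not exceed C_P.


||u||_L² / ||u'||_L² = 1/(6*π) < C_P = 2/(3*π).

u(x) = 7/4·sin(6*π·x), so u'(x) = 21*π*cos(6*π*x)/2.
Writing u(x) = A·sin(kπx/L) with A = 7/4 and k = 4, use ∫_0^L sin²(kπx/L) dx = L/2 and ∫_0^L cos²(kπx/L) dx = L/2.
u² = 49/16·sin²(6*π·x) and (u')² = 441*π^2/4·cos²(6*π·x), and each of sin², cos² integrates to L/2 = 1/3 over (0, 2/3).
∫_0^2/3 u² dx = 49/48, so ||u||_L² = 7*sqrt(3)/12.
∫_0^2/3 (u')² dx = 147*π^2/4, so ||u'||_L² = 7*sqrt(3)*π/2.
Ratio ||u||_L² / ||u'||_L² = 1/(6*π).
Sharp Poincaré constant on H^1_0(0, 2/3) is C_P = L/π = 2/(3*π), achieved by sin(3*π/2·x).
This is the k = 4 harmonic; the ratio L/(kπ) is strictly less than C_P = L/π, consistent with the sharp inequality ||u||_L² ≤ C_P ||u'||_L².


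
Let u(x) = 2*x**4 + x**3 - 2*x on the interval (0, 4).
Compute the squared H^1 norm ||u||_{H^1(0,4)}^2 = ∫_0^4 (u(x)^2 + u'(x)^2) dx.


||u||_{H^1}^2 = 20635120/63

The H^1 norm (squared) on an interval (0, L) is
  ||u||_{H^1}^2 = ∫_0^L u(x)^2 dx + ∫_0^L u'(x)^2 dx.
Compute u'(x) = 8*x**3 + 3*x**2 - 2.
Then u(x)^2 = 4*x**8 + 4*x**7 + x**6 - 8*x**5 - 4*x**4 + 4*x**2 and u'(x)^2 = 64*x**6 + 48*x**5 + 9*x**4 - 32*x**3 - 12*x**2 + 4.
Integrate each monomial from 0 to 4 using ∫_0^4 c·x^n dx = c·4^(n+1)/(n+1):
  ∫_0^4 u(x)^2 dx = ∫_0^4 (4*x^8 + 4*x^7 + x^6 - 8*x^5 - 4*x^4 + 4*x^2) dx. Term by term:
    ∫_0^4 4*x^8 dx = 1048576/9;  ∫_0^4 4*x^7 dx = 32768;  ∫_0^4 x^6 dx = 16384/7;
    ∫_0^4 -8*x^5 dx = -16384/3;  ∫_0^4 -4*x^4 dx = -4096/5;  ∫_0^4 4*x^2 dx = 256/3.
  Sum: 1048576/9 + 32768 + 16384/7 − 16384/3 − 4096/5 + 256/3 = 45807872/315.
  ∫_0^4 u'(x)^2 dx = ∫_0^4 (64*x^6 + 48*x^5 + 9*x^4 - 32*x^3 - 12*x^2 + 4) dx. Term by term:
    ∫_0^4 64*x^6 dx = 1048576/7;  ∫_0^4 48*x^5 dx = 32768;  ∫_0^4 9*x^4 dx = 9216/5;
    ∫_0^4 -32*x^3 dx = -2048;  ∫_0^4 -12*x^2 dx = -256;  ∫_0^4 4 dx = 16.
  Sum: 1048576/7 + 32768 + 9216/5 − 2048 − 256 + 16 = 6374192/35.
Adding: ||u||_{H^1}^2 = 45807872/315 + 6374192/35 = 20635120/63.


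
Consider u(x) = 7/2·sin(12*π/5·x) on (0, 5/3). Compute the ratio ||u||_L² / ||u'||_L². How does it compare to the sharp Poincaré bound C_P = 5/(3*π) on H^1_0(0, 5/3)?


||u||_L² / ||u'||_L² = 5/(12*π) < C_P = 5/(3*π).

u(x) = 7/2·sin(12*π/5·x), so u'(x) = 42*π*cos(12*π*x/5)/5.
Writing u(x) = A·sin(kπx/L) with A = 7/2 and k = 4, use ∫_0^L sin²(kπx/L) dx = L/2 and ∫_0^L cos²(kπx/L) dx = L/2.
u² = 49/4·sin²(12*π/5·x) and (u')² = 1764*π^2/25·cos²(12*π/5·x), and each of sin², cos² integrates to L/2 = 5/6 over (0, 5/3).
∫_0^5/3 u² dx = 245/24, so ||u||_L² = 7*sqrt(30)/12.
∫_0^5/3 (u')² dx = 294*π^2/5, so ||u'||_L² = 7*sqrt(30)*π/5.
Ratio ||u||_L² / ||u'||_L² = 5/(12*π).
Sharp Poincaré constant on H^1_0(0, 5/3) is C_P = L/π = 5/(3*π), achieved by sin(3*π/5·x).
This is the k = 4 harmonic; the ratio L/(kπ) is strictly less than C_P = L/π, consistent with the sharp inequality ||u||_L² ≤ C_P ||u'||_L².
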